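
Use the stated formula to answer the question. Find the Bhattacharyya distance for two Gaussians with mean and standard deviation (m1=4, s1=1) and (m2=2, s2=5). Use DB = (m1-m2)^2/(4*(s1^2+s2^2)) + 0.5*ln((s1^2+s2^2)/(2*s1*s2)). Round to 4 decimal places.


Bhattacharyya distance between two Gaussians:
DB = (m1-m2)^2/(4*(s1^2+s2^2)) + (1/2)*ln((s1^2+s2^2)/(2*s1*s2)).
(m1-m2)^2 = (2)^2 = 4.
s1^2+s2^2 = 1 + 25 = 26.
term1 = 4/104 = 0.038462.
term2 = 0.5*ln(26/10.0) = 0.477756.
DB = 0.038462 + 0.477756 = 0.5162

0.5162


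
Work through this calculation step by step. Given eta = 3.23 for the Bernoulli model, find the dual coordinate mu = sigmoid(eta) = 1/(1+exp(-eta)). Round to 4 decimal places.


Dual coordinate (expectation parameter) for Bernoulli:
mu = 1/(1+exp(-eta)).
eta = 3.23.
exp(-eta) = exp(-3.23) = 0.039557.
mu = 1/(1+0.039557) = 0.9619

0.9619


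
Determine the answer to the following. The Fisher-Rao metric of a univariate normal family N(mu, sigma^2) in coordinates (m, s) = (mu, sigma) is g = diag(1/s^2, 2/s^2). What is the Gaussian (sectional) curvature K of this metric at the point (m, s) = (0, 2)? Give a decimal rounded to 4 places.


The metric has the form g = (A dm^2 + B ds^2)/s^2 with A = 1, B = 2.
Substitute u = sqrt(A/B)*m: g = B*(du^2 + ds^2)/s^2, i.e. B times the
Poincare upper half-plane metric, which has constant Gaussian curvature -1.
Scaling a 2D metric by a constant c divides the Gaussian curvature by c,
so K = -1/B = -1/(2) = -0.5000 everywhere (the point (m, s) = (0, 2) is irrelevant:
the curvature is constant).
The requested Gaussian curvature is K = -0.5000.

-0.5000


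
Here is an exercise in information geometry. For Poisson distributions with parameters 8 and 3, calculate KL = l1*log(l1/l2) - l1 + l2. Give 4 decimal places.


KL divergence for Poisson:
KL = l1*log(l1/l2) - l1 + l2.
l1 = 8, l2 = 3.
log(8/3) = 0.980829.
l1*log(l1/l2) = 8 * 0.980829 = 7.846634.
KL = 7.846634 - 8 + 3 = 2.8466

2.8466


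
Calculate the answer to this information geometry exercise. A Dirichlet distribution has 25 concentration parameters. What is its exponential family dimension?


Exponential family dimension calculation:
Dirichlet with 25 components has 25 natural parameters.

25


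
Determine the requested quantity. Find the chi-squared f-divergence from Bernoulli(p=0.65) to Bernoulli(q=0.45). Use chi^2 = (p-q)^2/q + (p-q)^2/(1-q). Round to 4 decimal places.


Chi-squared divergence between Bernoulli distributions:
chi^2 = (p-q)^2/q + (p-q)^2/(1-q).
p = 0.65, q = 0.45, p-q = 0.2.
(p-q)^2 = 0.04.
term1 = 0.04/0.45 = 0.088889.
term2 = 0.04/0.55 = 0.072727.
chi^2 = 0.088889 + 0.072727 = 0.1616

0.1616


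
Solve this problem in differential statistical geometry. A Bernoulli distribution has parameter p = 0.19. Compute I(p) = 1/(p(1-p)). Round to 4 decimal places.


For Bernoulli(p), Fisher information is I(p) = 1/(p*(1-p)).
p = 0.19, 1-p = 0.81.
p*(1-p) = 0.1539.
I(p) = 1/0.1539 = 6.4977

6.4977


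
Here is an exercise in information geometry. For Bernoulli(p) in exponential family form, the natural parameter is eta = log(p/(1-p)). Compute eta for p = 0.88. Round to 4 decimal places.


Natural parameter for Bernoulli: eta = log(p/(1-p)).
p = 0.88, 1-p = 0.12.
p/(1-p) = 7.333333.
eta = log(7.333333) = 1.9924

1.9924


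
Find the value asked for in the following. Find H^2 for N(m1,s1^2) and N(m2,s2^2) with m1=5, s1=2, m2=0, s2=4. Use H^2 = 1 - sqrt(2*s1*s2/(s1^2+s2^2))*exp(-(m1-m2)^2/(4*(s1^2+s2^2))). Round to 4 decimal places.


Squared Hellinger distance for Gaussians:
H^2 = 1 - sqrt(2*s1*s2/(s1^2+s2^2)) * exp(-(m1-m2)^2/(4*(s1^2+s2^2))).
s1^2 = 4, s2^2 = 16, s1^2+s2^2 = 20.
sqrt(2*2*4/(20)) = 0.894427.
(m1-m2)^2 = (5)^2 = 25.
exp(-25/(4*20)) = exp(-0.3125) = 0.731616.
H^2 = 1 - 0.894427*0.731616 = 0.3456

0.3456


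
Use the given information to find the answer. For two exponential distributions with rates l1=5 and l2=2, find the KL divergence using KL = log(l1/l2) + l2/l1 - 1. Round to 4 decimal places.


KL divergence for exponential family:
KL = log(l1/l2) + l2/l1 - 1.
log(5/2) = 0.916291.
2/5 = 0.4.
KL = 0.916291 + 0.4 - 1 = 0.3163

0.3163


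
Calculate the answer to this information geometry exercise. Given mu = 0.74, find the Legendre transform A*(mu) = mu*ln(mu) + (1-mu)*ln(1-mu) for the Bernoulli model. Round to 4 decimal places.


Legendre transform for Bernoulli:
A*(mu) = mu*log(mu) + (1-mu)*log(1-mu).
mu = 0.74, 1-mu = 0.26.
mu*log(mu) = 0.74*log(0.74) = -0.222818.
(1-mu)*log(1-mu) = 0.26*log(0.26) = -0.350239.
A* = -0.222818 + -0.350239 = -0.5731

-0.5731


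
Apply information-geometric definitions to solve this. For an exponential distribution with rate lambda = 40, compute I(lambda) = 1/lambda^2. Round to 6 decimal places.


Fisher information for exponential: I(lambda) = 1/lambda^2.
lambda = 40, lambda^2 = 1600.
I = 1/1600 = 0.000625

0.000625


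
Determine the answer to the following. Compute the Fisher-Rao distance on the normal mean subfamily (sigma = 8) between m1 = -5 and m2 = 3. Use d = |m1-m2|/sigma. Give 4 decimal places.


On the fixed-variance normal subfamily, geodesic distance = |m1-m2|/sigma.
|-5 - 3| = 8.
sigma = 8.
d = 8/8 = 1.0000

1.0000


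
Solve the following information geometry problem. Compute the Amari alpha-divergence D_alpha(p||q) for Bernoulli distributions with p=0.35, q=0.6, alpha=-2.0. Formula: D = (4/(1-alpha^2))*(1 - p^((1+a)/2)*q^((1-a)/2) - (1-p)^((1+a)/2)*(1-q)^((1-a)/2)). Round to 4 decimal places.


Amari alpha-divergence:
D = (4/(1-alpha^2))*(1 - p^((1+a)/2)*q^((1-a)/2) - (1-p)^((1+a)/2)*(1-q)^((1-a)/2)).
alpha = -2.0, p = 0.35, q = 0.6.
e1 = (1+alpha)/2 = -0.5, e2 = (1-alpha)/2 = 1.5.
t1 = p^e1 * q^e2 = 0.35^-0.5 * 0.6^1.5 = 0.785584.
t2 = (1-p)^e1 * (1-q)^e2 = 0.65^-0.5 * 0.4^1.5 = 0.313786.
4/(1-alpha^2) = -1.333333.
D = -1.333333*(1 - 0.785584 - 0.313786) = 0.1325

0.1325


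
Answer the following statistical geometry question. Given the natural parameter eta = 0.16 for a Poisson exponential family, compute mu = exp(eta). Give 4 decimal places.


Expectation parameter for Poisson exponential family:
mu = exp(eta).
eta = 0.16.
mu = exp(0.16) = 1.1735

1.1735


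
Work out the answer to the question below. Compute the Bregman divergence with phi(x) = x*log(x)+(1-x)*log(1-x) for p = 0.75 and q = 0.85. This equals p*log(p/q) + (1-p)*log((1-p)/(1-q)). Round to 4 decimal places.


Bregman divergence with negative entropy generator:
D = p*log(p/q) + (1-p)*log((1-p)/(1-q)).
p = 0.75, q = 0.85.
p*log(p/q) = 0.75*log(0.75/0.85) = -0.093872.
(1-p)*log((1-p)/(1-q)) = 0.25*log(0.25/0.15) = 0.127706.
D = -0.093872 + 0.127706 = 0.0338

0.0338


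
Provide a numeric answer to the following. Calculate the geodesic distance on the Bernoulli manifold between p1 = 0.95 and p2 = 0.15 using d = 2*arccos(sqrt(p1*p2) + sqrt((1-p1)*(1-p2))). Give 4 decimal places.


Geodesic distance on Bernoulli manifold:
d(p1,p2) = 2*arccos(sqrt(p1*p2) + sqrt((1-p1)*(1-p2))).
sqrt(p1*p2) = sqrt(0.95*0.15) = 0.377492.
sqrt((1-p1)*(1-p2)) = sqrt(0.05*0.85) = 0.206155.
arg = 0.377492 + 0.206155 = 0.583647.
d = 2*arccos(0.583647) = 1.8952

1.8952


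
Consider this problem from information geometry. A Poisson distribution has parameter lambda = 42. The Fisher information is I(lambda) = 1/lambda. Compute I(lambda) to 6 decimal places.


Fisher information for Poisson: I(lambda) = 1/lambda.
lambda = 42.
I(lambda) = 1/42 = 0.023810

0.023810


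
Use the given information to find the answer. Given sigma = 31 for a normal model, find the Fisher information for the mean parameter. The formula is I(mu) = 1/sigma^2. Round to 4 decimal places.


The Fisher information for the mean of a normal distribution is I(mu) = 1/sigma^2.
sigma = 31, so sigma^2 = 961.
I(mu) = 1/961 = 0.0010

0.0010


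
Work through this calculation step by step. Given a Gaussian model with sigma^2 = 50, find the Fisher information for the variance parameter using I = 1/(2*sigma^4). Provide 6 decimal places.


Fisher information for variance: I(sigma^2) = 1/(2*sigma^4).
sigma^2 = 50, so sigma^4 = 2500.
I = 1/(2*2500) = 1/5000 = 0.000200

0.000200


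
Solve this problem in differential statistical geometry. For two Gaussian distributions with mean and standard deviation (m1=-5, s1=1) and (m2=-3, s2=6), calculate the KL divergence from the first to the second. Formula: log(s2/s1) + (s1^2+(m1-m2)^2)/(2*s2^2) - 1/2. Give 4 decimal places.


KL divergence between normal distributions:
KL = log(s2/s1) + (s1^2 + (m1-m2)^2)/(2*s2^2) - 1/2.
log(6/1) = 1.791759.
(1^2 + (-5--3)^2)/(2*6^2) = (1 + 4)/72 = 0.069444.
KL = 1.791759 + 0.069444 - 0.5 = 1.3612

1.3612


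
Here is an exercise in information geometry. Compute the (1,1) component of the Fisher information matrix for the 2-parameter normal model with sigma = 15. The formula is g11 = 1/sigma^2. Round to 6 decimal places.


For the 2-parameter normal family, the Fisher metric has:
  g11 = 1/sigma^2, g22 = 2/sigma^2.
sigma = 15, sigma^2 = 225.
g11 = 0.004444

0.004444


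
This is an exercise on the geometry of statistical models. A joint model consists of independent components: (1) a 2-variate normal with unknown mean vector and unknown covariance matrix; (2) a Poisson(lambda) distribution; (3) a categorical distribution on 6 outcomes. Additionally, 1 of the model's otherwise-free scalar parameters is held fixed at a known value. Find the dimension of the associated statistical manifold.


The dimension of a statistical manifold equals the number of free
(independent) real parameters of the model. For a product of independent
blocks the parameter counts add.
- 2-variate normal: 2 (mean) + 2*3/2 = 3 (symmetric covariance) = 5.
- Poisson (lambda): 1.
- categorical on 6 outcomes (probabilities sum to 1): 6-1 = 5.
Total = 5 + 1 + 5 = 11.
1 parameter(s) fixed at known values: 11 - 1 = 10.
Dimension = 10

10


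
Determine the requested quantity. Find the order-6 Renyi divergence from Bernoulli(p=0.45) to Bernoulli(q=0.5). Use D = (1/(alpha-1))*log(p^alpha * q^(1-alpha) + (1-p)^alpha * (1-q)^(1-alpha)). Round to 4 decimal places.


Renyi divergence of order alpha between Bernoulli distributions:
D = (1/(alpha-1))*log(p^alpha * q^(1-alpha) + (1-p)^alpha * (1-q)^(1-alpha)).
alpha = 6, p = 0.45, q = 0.5.
p^alpha * q^(1-alpha) = 0.45^6 * 0.5^-5 = 0.265721.
(1-p)^alpha * (1-q)^(1-alpha) = 0.55^6 * 0.5^-5 = 0.885781.
sum = 0.265721 + 0.885781 = 1.151501.
D = (1/5)*log(1.151501) = 0.0282

0.0282


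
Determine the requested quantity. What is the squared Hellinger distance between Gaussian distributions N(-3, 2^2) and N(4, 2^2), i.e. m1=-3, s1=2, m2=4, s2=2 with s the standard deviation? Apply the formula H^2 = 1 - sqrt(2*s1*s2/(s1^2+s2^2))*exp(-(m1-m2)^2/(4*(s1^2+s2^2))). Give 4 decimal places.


Squared Hellinger distance for Gaussians:
H^2 = 1 - sqrt(2*s1*s2/(s1^2+s2^2)) * exp(-(m1-m2)^2/(4*(s1^2+s2^2))).
s1^2 = 4, s2^2 = 4, s1^2+s2^2 = 8.
sqrt(2*2*2/(8)) = 1.0.
(m1-m2)^2 = (-7)^2 = 49.
exp(-49/(4*8)) = exp(-1.53125) = 0.216265.
H^2 = 1 - 1.0*0.216265 = 0.7837

0.7837


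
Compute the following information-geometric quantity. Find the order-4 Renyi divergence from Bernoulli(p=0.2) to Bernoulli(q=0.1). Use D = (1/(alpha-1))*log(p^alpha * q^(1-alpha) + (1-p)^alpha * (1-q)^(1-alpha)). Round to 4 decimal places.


Renyi divergence of order alpha between Bernoulli distributions:
D = (1/(alpha-1))*log(p^alpha * q^(1-alpha) + (1-p)^alpha * (1-q)^(1-alpha)).
alpha = 4, p = 0.2, q = 0.1.
p^alpha * q^(1-alpha) = 0.2^4 * 0.1^-3 = 1.6.
(1-p)^alpha * (1-q)^(1-alpha) = 0.8^4 * 0.9^-3 = 0.561866.
sum = 1.6 + 0.561866 = 2.161866.
D = (1/3)*log(2.161866) = 0.2570

0.2570


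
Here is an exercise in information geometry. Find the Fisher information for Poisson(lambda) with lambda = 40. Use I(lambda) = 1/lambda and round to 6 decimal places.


Fisher information for Poisson: I(lambda) = 1/lambda.
lambda = 40.
I(lambda) = 1/40 = 0.025000

0.025000


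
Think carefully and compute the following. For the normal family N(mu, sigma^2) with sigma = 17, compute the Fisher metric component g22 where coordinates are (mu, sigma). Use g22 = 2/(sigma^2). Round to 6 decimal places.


For the 2-parameter normal family, the Fisher metric has:
  g11 = 1/sigma^2, g22 = 2/sigma^2.
sigma = 17, sigma^2 = 289.
g22 = 0.006920

0.006920


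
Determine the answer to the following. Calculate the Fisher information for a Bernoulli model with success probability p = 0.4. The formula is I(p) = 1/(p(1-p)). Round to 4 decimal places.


For Bernoulli(p), Fisher information is I(p) = 1/(p*(1-p)).
p = 0.4, 1-p = 0.6.
p*(1-p) = 0.24.
I(p) = 1/0.24 = 4.1667

4.1667


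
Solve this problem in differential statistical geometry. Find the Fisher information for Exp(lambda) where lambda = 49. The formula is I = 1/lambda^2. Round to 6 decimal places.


Fisher information for exponential: I(lambda) = 1/lambda^2.
lambda = 49, lambda^2 = 2401.
I = 1/2401 = 0.000416

0.000416


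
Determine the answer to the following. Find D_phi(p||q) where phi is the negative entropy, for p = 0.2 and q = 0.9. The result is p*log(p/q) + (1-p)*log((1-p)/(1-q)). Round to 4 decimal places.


Bregman divergence with negative entropy generator:
D = p*log(p/q) + (1-p)*log((1-p)/(1-q)).
p = 0.2, q = 0.9.
p*log(p/q) = 0.2*log(0.2/0.9) = -0.300815.
(1-p)*log((1-p)/(1-q)) = 0.8*log(0.8/0.1) = 1.663553.
D = -0.300815 + 1.663553 = 1.3627

1.3627


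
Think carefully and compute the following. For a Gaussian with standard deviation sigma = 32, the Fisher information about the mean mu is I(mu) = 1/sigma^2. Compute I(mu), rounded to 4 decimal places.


The Fisher information for the mean of a normal distribution is I(mu) = 1/sigma^2.
sigma = 32, so sigma^2 = 1024.
I(mu) = 1/1024 = 0.0010

0.0010


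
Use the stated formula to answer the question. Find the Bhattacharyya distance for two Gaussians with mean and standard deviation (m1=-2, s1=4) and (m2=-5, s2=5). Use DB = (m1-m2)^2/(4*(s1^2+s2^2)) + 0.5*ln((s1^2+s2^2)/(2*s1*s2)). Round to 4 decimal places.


Bhattacharyya distance between two Gaussians:
DB = (m1-m2)^2/(4*(s1^2+s2^2)) + (1/2)*ln((s1^2+s2^2)/(2*s1*s2)).
(m1-m2)^2 = (3)^2 = 9.
s1^2+s2^2 = 16 + 25 = 41.
term1 = 9/164 = 0.054878.
term2 = 0.5*ln(41/40.0) = 0.012346.
DB = 0.054878 + 0.012346 = 0.0672

0.0672


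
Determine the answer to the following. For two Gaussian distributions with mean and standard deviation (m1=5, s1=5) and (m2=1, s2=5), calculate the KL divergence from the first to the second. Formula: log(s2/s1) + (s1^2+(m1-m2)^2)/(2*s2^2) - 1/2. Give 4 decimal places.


KL divergence between normal distributions:
KL = log(s2/s1) + (s1^2 + (m1-m2)^2)/(2*s2^2) - 1/2.
log(5/5) = 0.0.
(5^2 + (5-1)^2)/(2*5^2) = (25 + 16)/50 = 0.82.
KL = 0.0 + 0.82 - 0.5 = 0.3200

0.3200


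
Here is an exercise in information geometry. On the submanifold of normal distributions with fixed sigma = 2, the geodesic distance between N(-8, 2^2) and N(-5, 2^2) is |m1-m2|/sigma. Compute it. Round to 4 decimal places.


On the fixed-variance normal subfamily, geodesic distance = |m1-m2|/sigma.
|-8 - -5| = 3.
sigma = 2.
d = 3/2 = 1.5000

1.5000


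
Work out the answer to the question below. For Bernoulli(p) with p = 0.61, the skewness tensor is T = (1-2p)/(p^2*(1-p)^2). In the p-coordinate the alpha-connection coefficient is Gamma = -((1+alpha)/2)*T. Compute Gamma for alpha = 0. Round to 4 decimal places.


Skewness (Amari-Chentsov) tensor: T = (1-2p)/(p^2*(1-p)^2).
p = 0.61, 1-2p = -0.22, p^2 = 0.3721, (1-p)^2 = 0.1521.
T = -0.22/(0.3721 * 0.1521) = -3.887172.
In the p-coordinate, Gamma^(alpha) = Gamma^(0) - (alpha/2)*T with Gamma^(0) = (1/2)*g'(p) = -T/2,
so Gamma^(alpha) = -((1+alpha)/2)*T.
alpha = 0, -(1+alpha)/2 = -0.5.
Gamma = -0.5 * -3.887172 = 1.9436

1.9436


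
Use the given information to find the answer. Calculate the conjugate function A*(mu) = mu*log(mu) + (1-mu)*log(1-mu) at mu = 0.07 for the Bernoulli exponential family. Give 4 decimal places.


Legendre transform for Bernoulli:
A*(mu) = mu*log(mu) + (1-mu)*log(1-mu).
mu = 0.07, 1-mu = 0.93.
mu*log(mu) = 0.07*log(0.07) = -0.186148.
(1-mu)*log(1-mu) = 0.93*log(0.93) = -0.067491.
A* = -0.186148 + -0.067491 = -0.2536

-0.2536


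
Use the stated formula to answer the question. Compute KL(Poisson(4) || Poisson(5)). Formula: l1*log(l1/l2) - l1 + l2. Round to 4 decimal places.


KL divergence for Poisson:
KL = l1*log(l1/l2) - l1 + l2.
l1 = 4, l2 = 5.
log(4/5) = -0.223144.
l1*log(l1/l2) = 4 * -0.223144 = -0.892574.
KL = -0.892574 - 4 + 5 = 0.1074

0.1074


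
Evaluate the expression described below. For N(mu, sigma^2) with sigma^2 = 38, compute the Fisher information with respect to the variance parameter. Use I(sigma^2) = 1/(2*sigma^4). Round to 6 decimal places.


Fisher information for variance: I(sigma^2) = 1/(2*sigma^4).
sigma^2 = 38, so sigma^4 = 1444.
I = 1/(2*1444) = 1/2888 = 0.000346

0.000346


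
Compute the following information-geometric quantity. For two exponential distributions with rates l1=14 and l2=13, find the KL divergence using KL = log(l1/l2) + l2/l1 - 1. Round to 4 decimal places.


KL divergence for exponential family:
KL = log(l1/l2) + l2/l1 - 1.
log(14/13) = 0.074108.
13/14 = 0.928571.
KL = 0.074108 + 0.928571 - 1 = 0.0027

0.0027


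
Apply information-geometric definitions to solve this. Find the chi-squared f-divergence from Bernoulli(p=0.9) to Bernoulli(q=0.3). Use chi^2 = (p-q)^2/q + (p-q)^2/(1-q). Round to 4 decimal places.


Chi-squared divergence between Bernoulli distributions:
chi^2 = (p-q)^2/q + (p-q)^2/(1-q).
p = 0.9, q = 0.3, p-q = 0.6.
(p-q)^2 = 0.36.
term1 = 0.36/0.3 = 1.2.
term2 = 0.36/0.7 = 0.514286.
chi^2 = 1.2 + 0.514286 = 1.7143

1.7143


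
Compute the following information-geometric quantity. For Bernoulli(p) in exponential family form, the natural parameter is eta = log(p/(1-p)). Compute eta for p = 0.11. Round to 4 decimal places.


Natural parameter for Bernoulli: eta = log(p/(1-p)).
p = 0.11, 1-p = 0.89.
p/(1-p) = 0.123596.
eta = log(0.123596) = -2.0907

-2.0907


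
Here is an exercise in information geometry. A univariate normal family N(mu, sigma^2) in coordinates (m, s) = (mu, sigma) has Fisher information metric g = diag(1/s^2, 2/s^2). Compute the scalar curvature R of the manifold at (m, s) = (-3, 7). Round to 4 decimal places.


The metric has the form g = (A dm^2 + B ds^2)/s^2 with A = 1, B = 2.
Substitute u = sqrt(A/B)*m: g = B*(du^2 + ds^2)/s^2, i.e. B times the
Poincare upper half-plane metric, which has constant Gaussian curvature -1.
Scaling a 2D metric by a constant c divides the Gaussian curvature by c,
so K = -1/B = -1/(2) = -0.5000 everywhere (the point (m, s) = (-3, 7) is irrelevant:
the curvature is constant).
Scalar curvature in dimension 2: R = 2K = -2/(2) = -1.0000.

-1.0000


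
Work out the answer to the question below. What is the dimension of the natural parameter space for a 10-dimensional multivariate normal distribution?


Exponential family dimension calculation:
For 10-dim MVN: mean has 10 params, covariance has 10*11/2 = 55 unique entries.
Total dim = 10 + 55 = 65.

65


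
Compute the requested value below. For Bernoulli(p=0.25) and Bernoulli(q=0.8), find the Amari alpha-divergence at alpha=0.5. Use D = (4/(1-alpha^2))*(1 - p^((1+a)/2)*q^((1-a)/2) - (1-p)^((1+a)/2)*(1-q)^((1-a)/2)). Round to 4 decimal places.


Amari alpha-divergence:
D = (4/(1-alpha^2))*(1 - p^((1+a)/2)*q^((1-a)/2) - (1-p)^((1+a)/2)*(1-q)^((1-a)/2)).
alpha = 0.5, p = 0.25, q = 0.8.
e1 = (1+alpha)/2 = 0.75, e2 = (1-alpha)/2 = 0.25.
t1 = p^e1 * q^e2 = 0.25^0.75 * 0.8^0.25 = 0.33437.
t2 = (1-p)^e1 * (1-q)^e2 = 0.75^0.75 * 0.2^0.25 = 0.538956.
4/(1-alpha^2) = 5.333333.
D = 5.333333*(1 - 0.33437 - 0.538956) = 0.6756

0.6756


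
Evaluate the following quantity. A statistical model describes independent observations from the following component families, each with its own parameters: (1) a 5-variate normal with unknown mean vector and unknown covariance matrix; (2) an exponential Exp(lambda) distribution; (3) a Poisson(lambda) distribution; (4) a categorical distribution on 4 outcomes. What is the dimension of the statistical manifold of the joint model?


The dimension of a statistical manifold equals the number of free
(independent) real parameters of the model. For a product of independent
blocks the parameter counts add.
- 5-variate normal: 5 (mean) + 5*6/2 = 15 (symmetric covariance) = 20.
- exponential (lambda): 1.
- Poisson (lambda): 1.
- categorical on 4 outcomes (probabilities sum to 1): 4-1 = 3.
Total = 20 + 1 + 1 + 3 = 25.
Dimension = 25

25


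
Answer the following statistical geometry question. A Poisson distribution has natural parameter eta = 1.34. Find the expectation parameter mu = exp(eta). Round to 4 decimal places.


Expectation parameter for Poisson exponential family:
mu = exp(eta).
eta = 1.34.
mu = exp(1.34) = 3.8190

3.8190


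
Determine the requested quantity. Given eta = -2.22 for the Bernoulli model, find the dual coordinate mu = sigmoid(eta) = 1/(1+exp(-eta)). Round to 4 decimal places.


Dual coordinate (expectation parameter) for Bernoulli:
mu = 1/(1+exp(-eta)).
eta = -2.22.
exp(-eta) = exp(2.22) = 9.207331.
mu = 1/(1+9.207331) = 0.0980

0.0980


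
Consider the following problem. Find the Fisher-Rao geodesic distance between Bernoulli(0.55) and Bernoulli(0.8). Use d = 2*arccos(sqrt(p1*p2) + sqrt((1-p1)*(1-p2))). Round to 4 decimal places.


Geodesic distance on Bernoulli manifold:
d(p1,p2) = 2*arccos(sqrt(p1*p2) + sqrt((1-p1)*(1-p2))).
sqrt(p1*p2) = sqrt(0.55*0.8) = 0.663325.
sqrt((1-p1)*(1-p2)) = sqrt(0.45*0.2) = 0.3.
arg = 0.663325 + 0.3 = 0.963325.
d = 2*arccos(0.963325) = 0.5433

0.5433


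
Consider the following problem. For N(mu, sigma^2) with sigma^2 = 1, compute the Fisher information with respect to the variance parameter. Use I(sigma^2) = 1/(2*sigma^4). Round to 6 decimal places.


Fisher information for variance: I(sigma^2) = 1/(2*sigma^4).
sigma^2 = 1, so sigma^4 = 1.
I = 1/(2*1) = 1/2 = 0.500000

0.500000


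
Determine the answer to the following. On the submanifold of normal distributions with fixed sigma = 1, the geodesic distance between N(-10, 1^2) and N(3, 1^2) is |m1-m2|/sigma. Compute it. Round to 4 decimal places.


On the fixed-variance normal subfamily, geodesic distance = |m1-m2|/sigma.
|-10 - 3| = 13.
sigma = 1.
d = 13/1 = 13.0000

13.0000


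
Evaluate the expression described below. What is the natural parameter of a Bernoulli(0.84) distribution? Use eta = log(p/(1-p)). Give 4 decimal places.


Natural parameter for Bernoulli: eta = log(p/(1-p)).
p = 0.84, 1-p = 0.16.
p/(1-p) = 5.25.
eta = log(5.25) = 1.6582

1.6582


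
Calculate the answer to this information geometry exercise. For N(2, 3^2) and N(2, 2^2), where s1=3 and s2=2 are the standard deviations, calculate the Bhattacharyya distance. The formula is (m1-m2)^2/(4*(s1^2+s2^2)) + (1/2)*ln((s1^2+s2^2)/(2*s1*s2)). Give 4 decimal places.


Bhattacharyya distance between two Gaussians:
DB = (m1-m2)^2/(4*(s1^2+s2^2)) + (1/2)*ln((s1^2+s2^2)/(2*s1*s2)).
(m1-m2)^2 = (0)^2 = 0.
s1^2+s2^2 = 9 + 4 = 13.
term1 = 0/52 = 0.0.
term2 = 0.5*ln(13/12.0) = 0.040021.
DB = 0.0 + 0.040021 = 0.0400

0.0400


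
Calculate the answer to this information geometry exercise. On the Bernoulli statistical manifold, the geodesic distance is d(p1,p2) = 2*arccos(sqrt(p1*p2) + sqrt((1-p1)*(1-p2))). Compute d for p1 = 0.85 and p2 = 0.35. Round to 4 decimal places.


Geodesic distance on Bernoulli manifold:
d(p1,p2) = 2*arccos(sqrt(p1*p2) + sqrt((1-p1)*(1-p2))).
sqrt(p1*p2) = sqrt(0.85*0.35) = 0.545436.
sqrt((1-p1)*(1-p2)) = sqrt(0.15*0.65) = 0.31225.
arg = 0.545436 + 0.31225 = 0.857686.
d = 2*arccos(0.857686) = 1.0801

1.0801


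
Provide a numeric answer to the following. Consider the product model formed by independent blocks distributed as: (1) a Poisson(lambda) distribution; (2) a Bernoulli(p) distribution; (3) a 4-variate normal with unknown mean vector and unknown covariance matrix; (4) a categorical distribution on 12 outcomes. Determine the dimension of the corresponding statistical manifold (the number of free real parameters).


The dimension of a statistical manifold equals the number of free
(independent) real parameters of the model. For a product of independent
blocks the parameter counts add.
- Poisson (lambda): 1.
- Bernoulli (p): 1.
- 4-variate normal: 4 (mean) + 4*5/2 = 10 (symmetric covariance) = 14.
- categorical on 12 outcomes (probabilities sum to 1): 12-1 = 11.
Total = 1 + 1 + 14 + 11 = 27.
Dimension = 27

27


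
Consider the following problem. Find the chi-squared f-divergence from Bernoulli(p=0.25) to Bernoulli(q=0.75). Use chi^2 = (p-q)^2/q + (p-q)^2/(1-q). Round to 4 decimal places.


Chi-squared divergence between Bernoulli distributions:
chi^2 = (p-q)^2/q + (p-q)^2/(1-q).
p = 0.25, q = 0.75, p-q = -0.5.
(p-q)^2 = 0.25.
term1 = 0.25/0.75 = 0.333333.
term2 = 0.25/0.25 = 1.0.
chi^2 = 0.333333 + 1.0 = 1.3333

1.3333


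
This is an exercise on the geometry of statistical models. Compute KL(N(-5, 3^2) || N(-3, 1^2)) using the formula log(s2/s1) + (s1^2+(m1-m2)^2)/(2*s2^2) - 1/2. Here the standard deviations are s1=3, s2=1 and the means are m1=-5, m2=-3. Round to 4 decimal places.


KL divergence between normal distributions:
KL = log(s2/s1) + (s1^2 + (m1-m2)^2)/(2*s2^2) - 1/2.
log(1/3) = -1.098612.
(3^2 + (-5--3)^2)/(2*1^2) = (9 + 4)/2 = 6.5.
KL = -1.098612 + 6.5 - 0.5 = 4.9014

4.9014


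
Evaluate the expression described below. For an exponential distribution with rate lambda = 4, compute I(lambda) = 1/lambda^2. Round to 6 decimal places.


Fisher information for exponential: I(lambda) = 1/lambda^2.
lambda = 4, lambda^2 = 16.
I = 1/16 = 0.062500

0.062500


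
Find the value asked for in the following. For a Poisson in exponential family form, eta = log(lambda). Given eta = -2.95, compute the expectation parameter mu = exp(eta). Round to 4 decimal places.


Expectation parameter for Poisson exponential family:
mu = exp(eta).
eta = -2.95.
mu = exp(-2.95) = 0.0523

0.0523


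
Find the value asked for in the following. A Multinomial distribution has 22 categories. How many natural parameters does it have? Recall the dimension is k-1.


Exponential family dimension calculation:
For Multinomial with k=22 categories, dim = k-1 = 21.

21


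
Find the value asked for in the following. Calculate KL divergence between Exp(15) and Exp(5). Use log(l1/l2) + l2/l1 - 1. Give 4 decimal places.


KL divergence for exponential family:
KL = log(l1/l2) + l2/l1 - 1.
log(15/5) = 1.098612.
5/15 = 0.333333.
KL = 1.098612 + 0.333333 - 1 = 0.4319

0.4319


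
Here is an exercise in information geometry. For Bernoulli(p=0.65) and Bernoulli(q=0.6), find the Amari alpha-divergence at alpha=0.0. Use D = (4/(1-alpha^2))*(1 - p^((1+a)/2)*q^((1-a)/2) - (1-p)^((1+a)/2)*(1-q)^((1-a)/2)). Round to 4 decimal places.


Amari alpha-divergence:
D = (4/(1-alpha^2))*(1 - p^((1+a)/2)*q^((1-a)/2) - (1-p)^((1+a)/2)*(1-q)^((1-a)/2)).
alpha = 0.0, p = 0.65, q = 0.6.
e1 = (1+alpha)/2 = 0.5, e2 = (1-alpha)/2 = 0.5.
t1 = p^e1 * q^e2 = 0.65^0.5 * 0.6^0.5 = 0.6245.
t2 = (1-p)^e1 * (1-q)^e2 = 0.35^0.5 * 0.4^0.5 = 0.374166.
4/(1-alpha^2) = 4.0.
D = 4.0*(1 - 0.6245 - 0.374166) = 0.0053

0.0053


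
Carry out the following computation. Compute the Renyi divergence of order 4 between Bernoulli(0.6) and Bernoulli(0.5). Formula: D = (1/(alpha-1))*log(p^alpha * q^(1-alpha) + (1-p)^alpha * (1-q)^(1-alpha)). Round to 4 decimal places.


Renyi divergence of order alpha between Bernoulli distributions:
D = (1/(alpha-1))*log(p^alpha * q^(1-alpha) + (1-p)^alpha * (1-q)^(1-alpha)).
alpha = 4, p = 0.6, q = 0.5.
p^alpha * q^(1-alpha) = 0.6^4 * 0.5^-3 = 1.0368.
(1-p)^alpha * (1-q)^(1-alpha) = 0.4^4 * 0.5^-3 = 0.2048.
sum = 1.0368 + 0.2048 = 1.2416.
D = (1/3)*log(1.2416) = 0.0721

0.0721


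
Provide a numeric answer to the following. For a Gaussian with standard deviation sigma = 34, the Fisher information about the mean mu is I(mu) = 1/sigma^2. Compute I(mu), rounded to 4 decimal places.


The Fisher information for the mean of a normal distribution is I(mu) = 1/sigma^2.
sigma = 34, so sigma^2 = 1156.
I(mu) = 1/1156 = 0.0009

0.0009


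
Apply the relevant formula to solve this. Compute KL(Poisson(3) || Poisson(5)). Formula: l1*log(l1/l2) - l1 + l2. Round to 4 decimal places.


KL divergence for Poisson:
KL = l1*log(l1/l2) - l1 + l2.
l1 = 3, l2 = 5.
log(3/5) = -0.510826.
l1*log(l1/l2) = 3 * -0.510826 = -1.532477.
KL = -1.532477 - 3 + 5 = 0.4675

0.4675


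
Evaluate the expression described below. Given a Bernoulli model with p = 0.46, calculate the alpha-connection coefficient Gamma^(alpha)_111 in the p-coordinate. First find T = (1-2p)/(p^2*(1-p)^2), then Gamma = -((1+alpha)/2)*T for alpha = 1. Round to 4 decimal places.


Skewness (Amari-Chentsov) tensor: T = (1-2p)/(p^2*(1-p)^2).
p = 0.46, 1-2p = 0.08, p^2 = 0.2116, (1-p)^2 = 0.2916.
T = 0.08/(0.2116 * 0.2916) = 1.296543.
In the p-coordinate, Gamma^(alpha) = Gamma^(0) - (alpha/2)*T with Gamma^(0) = (1/2)*g'(p) = -T/2,
so Gamma^(alpha) = -((1+alpha)/2)*T.
alpha = 1, -(1+alpha)/2 = -1.0.
Gamma = -1.0 * 1.296543 = -1.2965

-1.2965


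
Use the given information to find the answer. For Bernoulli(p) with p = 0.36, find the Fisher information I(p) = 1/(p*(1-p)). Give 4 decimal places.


For Bernoulli(p), Fisher information is I(p) = 1/(p*(1-p)).
p = 0.36, 1-p = 0.64.
p*(1-p) = 0.2304.
I(p) = 1/0.2304 = 4.3403

4.3403


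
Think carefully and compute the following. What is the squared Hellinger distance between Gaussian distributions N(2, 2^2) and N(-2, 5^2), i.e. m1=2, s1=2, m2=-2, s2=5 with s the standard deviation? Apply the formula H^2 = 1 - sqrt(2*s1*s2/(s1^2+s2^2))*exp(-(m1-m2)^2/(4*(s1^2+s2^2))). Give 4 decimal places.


Squared Hellinger distance for Gaussians:
H^2 = 1 - sqrt(2*s1*s2/(s1^2+s2^2)) * exp(-(m1-m2)^2/(4*(s1^2+s2^2))).
s1^2 = 4, s2^2 = 25, s1^2+s2^2 = 29.
sqrt(2*2*5/(29)) = 0.830455.
(m1-m2)^2 = (4)^2 = 16.
exp(-16/(4*29)) = exp(-0.137931) = 0.871159.
H^2 = 1 - 0.830455*0.871159 = 0.2765

0.2765


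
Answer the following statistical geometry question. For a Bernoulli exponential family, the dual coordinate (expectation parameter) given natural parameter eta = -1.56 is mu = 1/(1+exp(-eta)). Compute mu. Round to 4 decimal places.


Dual coordinate (expectation parameter) for Bernoulli:
mu = 1/(1+exp(-eta)).
eta = -1.56.
exp(-eta) = exp(1.56) = 4.758821.
mu = 1/(1+4.758821) = 0.1736

0.1736


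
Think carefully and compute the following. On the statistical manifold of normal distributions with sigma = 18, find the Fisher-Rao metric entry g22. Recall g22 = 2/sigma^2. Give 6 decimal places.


For the 2-parameter normal family, the Fisher metric has:
  g11 = 1/sigma^2, g22 = 2/sigma^2.
sigma = 18, sigma^2 = 324.
g22 = 0.006173

0.006173


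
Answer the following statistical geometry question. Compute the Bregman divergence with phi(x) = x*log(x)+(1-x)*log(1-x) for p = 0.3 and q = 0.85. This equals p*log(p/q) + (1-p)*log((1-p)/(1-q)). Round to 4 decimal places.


Bregman divergence with negative entropy generator:
D = p*log(p/q) + (1-p)*log((1-p)/(1-q)).
p = 0.3, q = 0.85.
p*log(p/q) = 0.3*log(0.3/0.85) = -0.312436.
(1-p)*log((1-p)/(1-q)) = 0.7*log(0.7/0.15) = 1.078312.
D = -0.312436 + 1.078312 = 0.7659

0.7659


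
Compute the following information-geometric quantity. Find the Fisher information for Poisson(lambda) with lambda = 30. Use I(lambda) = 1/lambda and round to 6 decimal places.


Fisher information for Poisson: I(lambda) = 1/lambda.
lambda = 30.
I(lambda) = 1/30 = 0.033333

0.033333


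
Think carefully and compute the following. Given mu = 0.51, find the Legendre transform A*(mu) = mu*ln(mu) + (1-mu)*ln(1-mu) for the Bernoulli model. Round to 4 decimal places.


Legendre transform for Bernoulli:
A*(mu) = mu*log(mu) + (1-mu)*log(1-mu).
mu = 0.51, 1-mu = 0.49.
mu*log(mu) = 0.51*log(0.51) = -0.343406.
(1-mu)*log(1-mu) = 0.49*log(0.49) = -0.349541.
A* = -0.343406 + -0.349541 = -0.6929

-0.6929


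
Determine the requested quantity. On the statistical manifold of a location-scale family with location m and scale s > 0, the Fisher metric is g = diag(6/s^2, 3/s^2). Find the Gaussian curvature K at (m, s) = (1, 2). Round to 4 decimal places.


The metric has the form g = (A dm^2 + B ds^2)/s^2 with A = 6, B = 3.
Substitute u = sqrt(A/B)*m: g = B*(du^2 + ds^2)/s^2, i.e. B times the
Poincare upper half-plane metric, which has constant Gaussian curvature -1.
Scaling a 2D metric by a constant c divides the Gaussian curvature by c,
so K = -1/B = -1/(3) = -0.3333 everywhere (the point (m, s) = (1, 2) is irrelevant:
the curvature is constant).
The requested Gaussian curvature is K = -0.3333.

-0.3333


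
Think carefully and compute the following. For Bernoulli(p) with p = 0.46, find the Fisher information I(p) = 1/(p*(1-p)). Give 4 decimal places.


For Bernoulli(p), Fisher information is I(p) = 1/(p*(1-p)).
p = 0.46, 1-p = 0.54.
p*(1-p) = 0.2484.
I(p) = 1/0.2484 = 4.0258

4.0258


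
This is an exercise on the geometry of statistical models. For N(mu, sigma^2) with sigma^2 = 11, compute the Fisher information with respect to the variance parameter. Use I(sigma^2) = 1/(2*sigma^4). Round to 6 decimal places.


Fisher information for variance: I(sigma^2) = 1/(2*sigma^4).
sigma^2 = 11, so sigma^4 = 121.
I = 1/(2*121) = 1/242 = 0.004132

0.004132


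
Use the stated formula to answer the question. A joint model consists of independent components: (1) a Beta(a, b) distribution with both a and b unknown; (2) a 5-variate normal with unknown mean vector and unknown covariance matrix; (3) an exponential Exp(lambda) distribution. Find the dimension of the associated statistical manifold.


The dimension of a statistical manifold equals the number of free
(independent) real parameters of the model. For a product of independent
blocks the parameter counts add.
- Beta (a, b): 2.
- 5-variate normal: 5 (mean) + 5*6/2 = 15 (symmetric covariance) = 20.
- exponential (lambda): 1.
Total = 2 + 20 + 1 = 23.
Dimension = 23

23


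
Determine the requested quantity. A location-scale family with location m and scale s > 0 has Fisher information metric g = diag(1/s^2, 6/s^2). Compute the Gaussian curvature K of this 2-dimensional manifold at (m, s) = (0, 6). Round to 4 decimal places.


The metric has the form g = (A dm^2 + B ds^2)/s^2 with A = 1, B = 6.
Substitute u = sqrt(A/B)*m: g = B*(du^2 + ds^2)/s^2, i.e. B times the
Poincare upper half-plane metric, which has constant Gaussian curvature -1.
Scaling a 2D metric by a constant c divides the Gaussian curvature by c,
so K = -1/B = -1/(6) = -0.1667 everywhere (the point (m, s) = (0, 6) is irrelevant:
the curvature is constant).
The requested Gaussian curvature is K = -0.1667.

-0.1667


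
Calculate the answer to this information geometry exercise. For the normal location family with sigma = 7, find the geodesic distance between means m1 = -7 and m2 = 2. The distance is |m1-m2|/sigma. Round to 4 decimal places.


On the fixed-variance normal subfamily, geodesic distance = |m1-m2|/sigma.
|-7 - 2| = 9.
sigma = 7.
d = 9/7 = 1.2857

1.2857


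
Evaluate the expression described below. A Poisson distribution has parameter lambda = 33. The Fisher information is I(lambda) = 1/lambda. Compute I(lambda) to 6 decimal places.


Fisher information for Poisson: I(lambda) = 1/lambda.
lambda = 33.
I(lambda) = 1/33 = 0.030303

0.030303


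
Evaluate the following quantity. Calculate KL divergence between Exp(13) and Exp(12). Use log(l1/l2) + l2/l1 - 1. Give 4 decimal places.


KL divergence for exponential family:
KL = log(l1/l2) + l2/l1 - 1.
log(13/12) = 0.080043.
12/13 = 0.923077.
KL = 0.080043 + 0.923077 - 1 = 0.0031

0.0031


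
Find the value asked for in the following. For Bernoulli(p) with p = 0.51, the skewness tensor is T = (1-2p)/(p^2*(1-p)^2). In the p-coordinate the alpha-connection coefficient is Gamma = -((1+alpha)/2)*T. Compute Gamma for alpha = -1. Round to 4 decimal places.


Skewness (Amari-Chentsov) tensor: T = (1-2p)/(p^2*(1-p)^2).
p = 0.51, 1-2p = -0.02, p^2 = 0.2601, (1-p)^2 = 0.2401.
T = -0.02/(0.2601 * 0.2401) = -0.320256.
In the p-coordinate, Gamma^(alpha) = Gamma^(0) - (alpha/2)*T with Gamma^(0) = (1/2)*g'(p) = -T/2,
so Gamma^(alpha) = -((1+alpha)/2)*T.
alpha = -1, -(1+alpha)/2 = 0.0.
Gamma = 0.0 * -0.320256 = 0.0000

0.0000


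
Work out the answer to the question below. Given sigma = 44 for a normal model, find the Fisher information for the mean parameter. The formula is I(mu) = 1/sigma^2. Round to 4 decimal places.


The Fisher information for the mean of a normal distribution is I(mu) = 1/sigma^2.
sigma = 44, so sigma^2 = 1936.
I(mu) = 1/1936 = 0.0005

0.0005


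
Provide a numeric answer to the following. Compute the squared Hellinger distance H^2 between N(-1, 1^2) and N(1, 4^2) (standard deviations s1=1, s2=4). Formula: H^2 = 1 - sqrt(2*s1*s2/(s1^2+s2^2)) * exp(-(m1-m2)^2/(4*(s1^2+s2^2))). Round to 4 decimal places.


Squared Hellinger distance for Gaussians:
H^2 = 1 - sqrt(2*s1*s2/(s1^2+s2^2)) * exp(-(m1-m2)^2/(4*(s1^2+s2^2))).
s1^2 = 1, s2^2 = 16, s1^2+s2^2 = 17.
sqrt(2*1*4/(17)) = 0.685994.
(m1-m2)^2 = (-2)^2 = 4.
exp(-4/(4*17)) = exp(-0.058824) = 0.942873.
H^2 = 1 - 0.685994*0.942873 = 0.3532

0.3532


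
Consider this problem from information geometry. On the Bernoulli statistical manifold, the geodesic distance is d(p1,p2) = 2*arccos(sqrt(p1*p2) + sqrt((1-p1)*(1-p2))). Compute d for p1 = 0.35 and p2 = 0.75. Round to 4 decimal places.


Geodesic distance on Bernoulli manifold:
d(p1,p2) = 2*arccos(sqrt(p1*p2) + sqrt((1-p1)*(1-p2))).
sqrt(p1*p2) = sqrt(0.35*0.75) = 0.512348.
sqrt((1-p1)*(1-p2)) = sqrt(0.65*0.25) = 0.403113.
arg = 0.512348 + 0.403113 = 0.91546.
d = 2*arccos(0.91546) = 0.8283

0.8283


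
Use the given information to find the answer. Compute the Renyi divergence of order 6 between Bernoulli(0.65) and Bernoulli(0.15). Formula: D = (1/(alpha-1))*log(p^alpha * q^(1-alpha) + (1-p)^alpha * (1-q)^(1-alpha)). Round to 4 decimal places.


Renyi divergence of order alpha between Bernoulli distributions:
D = (1/(alpha-1))*log(p^alpha * q^(1-alpha) + (1-p)^alpha * (1-q)^(1-alpha)).
alpha = 6, p = 0.65, q = 0.15.
p^alpha * q^(1-alpha) = 0.65^6 * 0.15^-5 = 993.170576.
(1-p)^alpha * (1-q)^(1-alpha) = 0.35^6 * 0.85^-5 = 0.004143.
sum = 993.170576 + 0.004143 = 993.174719.
D = (1/5)*log(993.174719) = 1.3802

1.3802


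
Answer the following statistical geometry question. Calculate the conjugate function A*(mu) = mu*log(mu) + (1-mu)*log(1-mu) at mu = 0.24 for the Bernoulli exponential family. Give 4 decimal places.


Legendre transform for Bernoulli:
A*(mu) = mu*log(mu) + (1-mu)*log(1-mu).
mu = 0.24, 1-mu = 0.76.
mu*log(mu) = 0.24*log(0.24) = -0.342508.
(1-mu)*log(1-mu) = 0.76*log(0.76) = -0.208572.
A* = -0.342508 + -0.208572 = -0.5511

-0.5511


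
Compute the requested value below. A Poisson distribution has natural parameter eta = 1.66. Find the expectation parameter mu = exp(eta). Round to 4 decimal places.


Expectation parameter for Poisson exponential family:
mu = exp(eta).
eta = 1.66.
mu = exp(1.66) = 5.2593

5.2593


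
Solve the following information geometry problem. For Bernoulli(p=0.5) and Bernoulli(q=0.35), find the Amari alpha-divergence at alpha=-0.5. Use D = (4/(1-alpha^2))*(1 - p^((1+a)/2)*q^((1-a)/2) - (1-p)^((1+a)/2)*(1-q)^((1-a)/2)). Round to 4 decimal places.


Amari alpha-divergence:
D = (4/(1-alpha^2))*(1 - p^((1+a)/2)*q^((1-a)/2) - (1-p)^((1+a)/2)*(1-q)^((1-a)/2)).
alpha = -0.5, p = 0.5, q = 0.35.
e1 = (1+alpha)/2 = 0.25, e2 = (1-alpha)/2 = 0.75.
t1 = p^e1 * q^e2 = 0.5^0.25 * 0.35^0.75 = 0.382643.
t2 = (1-p)^e1 * (1-q)^e2 = 0.5^0.25 * 0.65^0.75 = 0.608734.
4/(1-alpha^2) = 5.333333.
D = 5.333333*(1 - 0.382643 - 0.608734) = 0.0460

0.0460


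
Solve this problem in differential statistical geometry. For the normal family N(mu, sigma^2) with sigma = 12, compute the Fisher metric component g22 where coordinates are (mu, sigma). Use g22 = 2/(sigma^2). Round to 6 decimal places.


For the 2-parameter normal family, the Fisher metric has:
  g11 = 1/sigma^2, g22 = 2/sigma^2.
sigma = 12, sigma^2 = 144.
g22 = 0.013889

0.013889
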